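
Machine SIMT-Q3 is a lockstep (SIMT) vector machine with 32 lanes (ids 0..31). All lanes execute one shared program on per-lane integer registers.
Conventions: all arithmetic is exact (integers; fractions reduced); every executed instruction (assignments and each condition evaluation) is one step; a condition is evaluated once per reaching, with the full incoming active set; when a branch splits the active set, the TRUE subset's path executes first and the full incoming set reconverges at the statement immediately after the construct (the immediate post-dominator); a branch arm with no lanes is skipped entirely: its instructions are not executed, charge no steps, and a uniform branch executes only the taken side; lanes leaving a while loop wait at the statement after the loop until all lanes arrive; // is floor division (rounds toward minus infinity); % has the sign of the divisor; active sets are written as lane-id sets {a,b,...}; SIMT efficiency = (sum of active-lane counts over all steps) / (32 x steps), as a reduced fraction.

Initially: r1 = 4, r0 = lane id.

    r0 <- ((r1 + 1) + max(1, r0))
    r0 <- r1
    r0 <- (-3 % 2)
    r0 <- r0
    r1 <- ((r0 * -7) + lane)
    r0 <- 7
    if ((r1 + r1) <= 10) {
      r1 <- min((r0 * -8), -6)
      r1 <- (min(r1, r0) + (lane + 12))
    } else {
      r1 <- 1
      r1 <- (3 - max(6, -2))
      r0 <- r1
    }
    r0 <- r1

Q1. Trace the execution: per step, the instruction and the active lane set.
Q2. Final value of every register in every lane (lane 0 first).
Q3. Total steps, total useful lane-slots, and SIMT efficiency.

step 0: r0 <- ((r1 + 1) + max(1, r0)) {0,1,2,3,4,5,6,7,8,9,10,11,12,13,14,15,16,17,18,19,20,21,22,23,24,25,26,27,28,29,30,31}
step 1: r0 <- r1                     {0,1,2,3,4,5,6,7,8,9,10,11,12,13,14,15,16,17,18,19,20,21,22,23,24,25,26,27,28,29,30,31}
step 2: r0 <- (-3 % 2)               {0,1,2,3,4,5,6,7,8,9,10,11,12,13,14,15,16,17,18,19,20,21,22,23,24,25,26,27,28,29,30,31}
step 3: r0 <- r0                     {0,1,2,3,4,5,6,7,8,9,10,11,12,13,14,15,16,17,18,19,20,21,22,23,24,25,26,27,28,29,30,31}
step 4: r1 <- ((r0 * -7) + lane)     {0,1,2,3,4,5,6,7,8,9,10,11,12,13,14,15,16,17,18,19,20,21,22,23,24,25,26,27,28,29,30,31}
step 5: r0 <- 7                      {0,1,2,3,4,5,6,7,8,9,10,11,12,13,14,15,16,17,18,19,20,21,22,23,24,25,26,27,28,29,30,31}
step 6: eval ((r1 + r1) <= 10)       {0,1,2,3,4,5,6,7,8,9,10,11,12,13,14,15,16,17,18,19,20,21,22,23,24,25,26,27,28,29,30,31}
step 7: r1 <- min((r0 * -8), -6)     {0,1,2,3,4,5,6,7,8,9,10,11,12}
step 8: r1 <- (min(r1, r0) + (lane + 12)) {0,1,2,3,4,5,6,7,8,9,10,11,12}
step 9: r1 <- 1                      {13,14,15,16,17,18,19,20,21,22,23,24,25,26,27,28,29,30,31}
step 10: r1 <- (3 - max(6, -2))       {13,14,15,16,17,18,19,20,21,22,23,24,25,26,27,28,29,30,31}
step 11: r0 <- r1                     {13,14,15,16,17,18,19,20,21,22,23,24,25,26,27,28,29,30,31}
step 12: r0 <- r1                     {0,1,2,3,4,5,6,7,8,9,10,11,12,13,14,15,16,17,18,19,20,21,22,23,24,25,26,27,28,29,30,31}

Answer: 13 steps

r1: -44,-43,-42,-41,-40,-39,-38,-37,-36,-35,-34,-33,-32,-3,-3,-3,-3,-3,-3,-3,-3,-3,-3,-3,-3,-3,-3,-3,-3,-3,-3,-3
r0: -44,-43,-42,-41,-40,-39,-38,-37,-36,-35,-34,-33,-32,-3,-3,-3,-3,-3,-3,-3,-3,-3,-3,-3,-3,-3,-3,-3,-3,-3,-3,-3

steps = 13; useful = 339; efficiency = 339/416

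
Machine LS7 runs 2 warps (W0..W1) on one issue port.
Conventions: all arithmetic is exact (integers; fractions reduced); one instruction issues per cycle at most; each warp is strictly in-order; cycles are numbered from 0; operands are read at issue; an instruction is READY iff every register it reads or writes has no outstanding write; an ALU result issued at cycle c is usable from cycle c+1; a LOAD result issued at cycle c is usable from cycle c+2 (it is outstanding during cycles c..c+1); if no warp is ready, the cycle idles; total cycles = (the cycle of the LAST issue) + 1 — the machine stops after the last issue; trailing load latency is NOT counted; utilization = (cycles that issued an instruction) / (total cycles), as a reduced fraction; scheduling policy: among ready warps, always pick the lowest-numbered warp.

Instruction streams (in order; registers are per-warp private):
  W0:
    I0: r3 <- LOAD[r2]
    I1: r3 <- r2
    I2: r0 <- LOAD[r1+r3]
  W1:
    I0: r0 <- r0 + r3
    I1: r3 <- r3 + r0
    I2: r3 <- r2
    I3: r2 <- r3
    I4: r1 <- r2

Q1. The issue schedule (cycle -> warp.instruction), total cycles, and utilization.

cycle 0: W0.I0
cycle 1: W1.I0
cycle 2: W0.I1
cycle 3: W0.I2
cycle 4: W1.I1
cycle 5: W1.I2
cycle 6: W1.I3
cycle 7: W1.I4

Answer: 8 cycles, utilization 1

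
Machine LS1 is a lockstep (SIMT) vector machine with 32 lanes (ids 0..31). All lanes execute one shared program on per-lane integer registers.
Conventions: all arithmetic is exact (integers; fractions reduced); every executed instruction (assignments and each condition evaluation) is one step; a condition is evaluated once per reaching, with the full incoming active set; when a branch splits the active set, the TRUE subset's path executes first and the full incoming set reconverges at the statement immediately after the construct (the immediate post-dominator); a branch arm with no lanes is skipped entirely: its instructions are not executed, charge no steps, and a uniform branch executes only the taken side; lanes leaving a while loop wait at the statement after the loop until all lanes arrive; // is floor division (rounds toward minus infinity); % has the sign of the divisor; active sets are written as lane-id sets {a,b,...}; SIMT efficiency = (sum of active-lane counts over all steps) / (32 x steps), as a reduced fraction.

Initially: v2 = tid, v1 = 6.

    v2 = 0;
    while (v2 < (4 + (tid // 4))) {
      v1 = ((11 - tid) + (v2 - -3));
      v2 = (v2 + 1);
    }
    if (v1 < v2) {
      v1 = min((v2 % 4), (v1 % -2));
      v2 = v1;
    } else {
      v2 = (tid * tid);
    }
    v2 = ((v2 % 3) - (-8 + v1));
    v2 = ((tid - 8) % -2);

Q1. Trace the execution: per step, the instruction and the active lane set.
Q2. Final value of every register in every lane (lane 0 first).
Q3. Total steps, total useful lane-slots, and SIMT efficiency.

step 0: v2 <- 0                      {0,1,2,3,4,5,6,7,8,9,10,11,12,13,14,15,16,17,18,19,20,21,22,23,24,25,26,27,28,29,30,31}
step 1: eval (v2 < (4 + (tid // 4))) {0,1,2,3,4,5,6,7,8,9,10,11,12,13,14,15,16,17,18,19,20,21,22,23,24,25,26,27,28,29,30,31}
step 2: v1 <- ((11 - tid) + (v2 - -3)) {0,1,2,3,4,5,6,7,8,9,10,11,12,13,14,15,16,17,18,19,20,21,22,23,24,25,26,27,28,29,30,31}
step 3: v2 <- (v2 + 1)               {0,1,2,3,4,5,6,7,8,9,10,11,12,13,14,15,16,17,18,19,20,21,22,23,24,25,26,27,28,29,30,31}
step 4: eval (v2 < (4 + (tid // 4))) {0,1,2,3,4,5,6,7,8,9,10,11,12,13,14,15,16,17,18,19,20,21,22,23,24,25,26,27,28,29,30,31}
step 5: v1 <- ((11 - tid) + (v2 - -3)) {0,1,2,3,4,5,6,7,8,9,10,11,12,13,14,15,16,17,18,19,20,21,22,23,24,25,26,27,28,29,30,31}
step 6: v2 <- (v2 + 1)               {0,1,2,3,4,5,6,7,8,9,10,11,12,13,14,15,16,17,18,19,20,21,22,23,24,25,26,27,28,29,30,31}
step 7: eval (v2 < (4 + (tid // 4))) {0,1,2,3,4,5,6,7,8,9,10,11,12,13,14,15,16,17,18,19,20,21,22,23,24,25,26,27,28,29,30,31}
step 8: v1 <- ((11 - tid) + (v2 - -3)) {0,1,2,3,4,5,6,7,8,9,10,11,12,13,14,15,16,17,18,19,20,21,22,23,24,25,26,27,28,29,30,31}
step 9: v2 <- (v2 + 1)               {0,1,2,3,4,5,6,7,8,9,10,11,12,13,14,15,16,17,18,19,20,21,22,23,24,25,26,27,28,29,30,31}
step 10: eval (v2 < (4 + (tid // 4))) {0,1,2,3,4,5,6,7,8,9,10,11,12,13,14,15,16,17,18,19,20,21,22,23,24,25,26,27,28,29,30,31}
step 11: v1 <- ((11 - tid) + (v2 - -3)) {0,1,2,3,4,5,6,7,8,9,10,11,12,13,14,15,16,17,18,19,20,21,22,23,24,25,26,27,28,29,30,31}
step 12: v2 <- (v2 + 1)               {0,1,2,3,4,5,6,7,8,9,10,11,12,13,14,15,16,17,18,19,20,21,22,23,24,25,26,27,28,29,30,31}
step 13: eval (v2 < (4 + (tid // 4))) {0,1,2,3,4,5,6,7,8,9,10,11,12,13,14,15,16,17,18,19,20,21,22,23,24,25,26,27,28,29,30,31}
step 14: v1 <- ((11 - tid) + (v2 - -3)) {4,5,6,7,8,9,10,11,12,13,14,15,16,17,18,19,20,21,22,23,24,25,26,27,28,29,30,31}
step 15: v2 <- (v2 + 1)               {4,5,6,7,8,9,10,11,12,13,14,15,16,17,18,19,20,21,22,23,24,25,26,27,28,29,30,31}
step 16: eval (v2 < (4 + (tid // 4))) {4,5,6,7,8,9,10,11,12,13,14,15,16,17,18,19,20,21,22,23,24,25,26,27,28,29,30,31}
step 17: v1 <- ((11 - tid) + (v2 - -3)) {8,9,10,11,12,13,14,15,16,17,18,19,20,21,22,23,24,25,26,27,28,29,30,31}
step 18: v2 <- (v2 + 1)               {8,9,10,11,12,13,14,15,16,17,18,19,20,21,22,23,24,25,26,27,28,29,30,31}
step 19: eval (v2 < (4 + (tid // 4))) {8,9,10,11,12,13,14,15,16,17,18,19,20,21,22,23,24,25,26,27,28,29,30,31}
step 20: v1 <- ((11 - tid) + (v2 - -3)) {12,13,14,15,16,17,18,19,20,21,22,23,24,25,26,27,28,29,30,31}
step 21: v2 <- (v2 + 1)               {12,13,14,15,16,17,18,19,20,21,22,23,24,25,26,27,28,29,30,31}
step 22: eval (v2 < (4 + (tid // 4))) {12,13,14,15,16,17,18,19,20,21,22,23,24,25,26,27,28,29,30,31}
step 23: v1 <- ((11 - tid) + (v2 - -3)) {16,17,18,19,20,21,22,23,24,25,26,27,28,29,30,31}
step 24: v2 <- (v2 + 1)               {16,17,18,19,20,21,22,23,24,25,26,27,28,29,30,31}
step 25: eval (v2 < (4 + (tid // 4))) {16,17,18,19,20,21,22,23,24,25,26,27,28,29,30,31}
step 26: v1 <- ((11 - tid) + (v2 - -3)) {20,21,22,23,24,25,26,27,28,29,30,31}
step 27: v2 <- (v2 + 1)               {20,21,22,23,24,25,26,27,28,29,30,31}
step 28: eval (v2 < (4 + (tid // 4))) {20,21,22,23,24,25,26,27,28,29,30,31}
step 29: v1 <- ((11 - tid) + (v2 - -3)) {24,25,26,27,28,29,30,31}
step 30: v2 <- (v2 + 1)               {24,25,26,27,28,29,30,31}
step 31: eval (v2 < (4 + (tid // 4))) {24,25,26,27,28,29,30,31}
step 32: v1 <- ((11 - tid) + (v2 - -3)) {28,29,30,31}
step 33: v2 <- (v2 + 1)               {28,29,30,31}
step 34: eval (v2 < (4 + (tid // 4))) {28,29,30,31}
step 35: eval (v1 < v2)               {0,1,2,3,4,5,6,7,8,9,10,11,12,13,14,15,16,17,18,19,20,21,22,23,24,25,26,27,28,29,30,31}
step 36: v1 <- min((v2 % 4), (v1 % -2)) {14,15,16,17,18,19,20,21,22,23,24,25,26,27,28,29,30,31}
step 37: v2 <- v1                     {14,15,16,17,18,19,20,21,22,23,24,25,26,27,28,29,30,31}
step 38: v2 <- (tid * tid)            {0,1,2,3,4,5,6,7,8,9,10,11,12,13}
step 39: v2 <- ((v2 % 3) - (-8 + v1)) {0,1,2,3,4,5,6,7,8,9,10,11,12,13,14,15,16,17,18,19,20,21,22,23,24,25,26,27,28,29,30,31}
step 40: v2 <- ((tid - 8) % -2)       {0,1,2,3,4,5,6,7,8,9,10,11,12,13,14,15,16,17,18,19,20,21,22,23,24,25,26,27,28,29,30,31}

Answer: 41 steps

v2: 0,-1,0,-1,0,-1,0,-1,0,-1,0,-1,0,-1,0,-1,0,-1,0,-1,0,-1,0,-1,0,-1,0,-1,0,-1,0,-1
v1: 17,16,15,14,14,13,12,11,11,10,9,8,8,7,0,-1,-1,0,-1,0,0,-1,0,-1,-1,0,-1,0,0,-1,0,-1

steps = 41; useful = 930; efficiency = 930/1312 = 465/656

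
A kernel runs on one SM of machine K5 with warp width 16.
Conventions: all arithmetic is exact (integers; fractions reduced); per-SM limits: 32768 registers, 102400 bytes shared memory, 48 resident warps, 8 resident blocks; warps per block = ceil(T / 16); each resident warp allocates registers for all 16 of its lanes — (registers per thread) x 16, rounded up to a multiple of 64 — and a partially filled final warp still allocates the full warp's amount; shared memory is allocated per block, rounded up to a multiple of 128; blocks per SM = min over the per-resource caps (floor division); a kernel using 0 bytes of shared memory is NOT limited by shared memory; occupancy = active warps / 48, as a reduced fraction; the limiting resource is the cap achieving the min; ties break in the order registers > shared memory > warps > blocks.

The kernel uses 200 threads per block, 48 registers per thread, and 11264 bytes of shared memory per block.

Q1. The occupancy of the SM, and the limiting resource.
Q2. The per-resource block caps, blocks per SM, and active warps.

Answer: occupancy 13/16, limited by registers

registers: 3 blocks
shared memory: 9 blocks
warps: 3 blocks
blocks: 8 blocks

Answer: 3 blocks, 39 active warps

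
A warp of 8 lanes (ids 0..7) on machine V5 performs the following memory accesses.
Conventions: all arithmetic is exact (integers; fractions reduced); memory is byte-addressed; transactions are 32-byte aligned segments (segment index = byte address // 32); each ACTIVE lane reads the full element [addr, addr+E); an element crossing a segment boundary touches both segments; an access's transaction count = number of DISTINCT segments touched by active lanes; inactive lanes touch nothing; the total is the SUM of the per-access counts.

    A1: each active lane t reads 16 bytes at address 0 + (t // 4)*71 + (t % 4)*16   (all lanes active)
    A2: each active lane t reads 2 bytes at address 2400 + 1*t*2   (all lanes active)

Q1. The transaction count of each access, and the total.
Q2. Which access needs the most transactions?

A1: 5 transactions
A2: 1 transaction

Answer: 5,1; total 6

Answer: A1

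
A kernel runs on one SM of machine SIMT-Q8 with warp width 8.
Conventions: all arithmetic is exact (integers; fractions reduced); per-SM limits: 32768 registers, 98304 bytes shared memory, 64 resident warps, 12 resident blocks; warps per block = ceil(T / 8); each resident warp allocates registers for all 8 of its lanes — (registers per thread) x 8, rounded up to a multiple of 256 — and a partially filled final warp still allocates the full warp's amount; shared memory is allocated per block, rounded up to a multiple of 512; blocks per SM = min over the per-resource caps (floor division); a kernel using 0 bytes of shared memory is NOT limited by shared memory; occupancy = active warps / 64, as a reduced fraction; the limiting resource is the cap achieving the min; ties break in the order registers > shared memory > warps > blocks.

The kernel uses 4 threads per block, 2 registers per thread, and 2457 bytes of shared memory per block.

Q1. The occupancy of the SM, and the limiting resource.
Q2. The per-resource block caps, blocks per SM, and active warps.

Answer: occupancy 3/16, limited by blocks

registers: 128 blocks
shared memory: 38 blocks
warps: 64 blocks
blocks: 12 blocks

Answer: 12 blocks, 12 active warps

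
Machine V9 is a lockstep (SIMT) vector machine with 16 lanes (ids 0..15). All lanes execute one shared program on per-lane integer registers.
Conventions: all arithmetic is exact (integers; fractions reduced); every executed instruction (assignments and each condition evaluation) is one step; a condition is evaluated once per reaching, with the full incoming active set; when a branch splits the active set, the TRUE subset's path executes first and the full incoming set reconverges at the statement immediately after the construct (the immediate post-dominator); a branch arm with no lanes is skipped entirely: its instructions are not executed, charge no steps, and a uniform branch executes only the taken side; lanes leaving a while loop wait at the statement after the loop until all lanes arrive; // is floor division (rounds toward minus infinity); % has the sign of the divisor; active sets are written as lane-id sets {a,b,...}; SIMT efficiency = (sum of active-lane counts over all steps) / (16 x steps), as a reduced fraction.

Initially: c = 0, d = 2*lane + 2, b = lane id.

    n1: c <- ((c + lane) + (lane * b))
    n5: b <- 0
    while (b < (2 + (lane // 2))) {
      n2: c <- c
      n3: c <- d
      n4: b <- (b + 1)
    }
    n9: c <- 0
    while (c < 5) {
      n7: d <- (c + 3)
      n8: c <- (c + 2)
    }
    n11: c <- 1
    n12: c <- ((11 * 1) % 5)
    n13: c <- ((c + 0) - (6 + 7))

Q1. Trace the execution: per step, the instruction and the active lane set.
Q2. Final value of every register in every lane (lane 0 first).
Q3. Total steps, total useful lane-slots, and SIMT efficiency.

step 0: c <- ((c + lane) + (lane * b)) {0,1,2,3,4,5,6,7,8,9,10,11,12,13,14,15}
step 1: b <- 0                       {0,1,2,3,4,5,6,7,8,9,10,11,12,13,14,15}
step 2: eval (b < (2 + (lane // 2))) {0,1,2,3,4,5,6,7,8,9,10,11,12,13,14,15}
step 3: c <- c                       {0,1,2,3,4,5,6,7,8,9,10,11,12,13,14,15}
step 4: c <- d                       {0,1,2,3,4,5,6,7,8,9,10,11,12,13,14,15}
step 5: b <- (b + 1)                 {0,1,2,3,4,5,6,7,8,9,10,11,12,13,14,15}
step 6: eval (b < (2 + (lane // 2))) {0,1,2,3,4,5,6,7,8,9,10,11,12,13,14,15}
step 7: c <- c                       {0,1,2,3,4,5,6,7,8,9,10,11,12,13,14,15}
step 8: c <- d                       {0,1,2,3,4,5,6,7,8,9,10,11,12,13,14,15}
step 9: b <- (b + 1)                 {0,1,2,3,4,5,6,7,8,9,10,11,12,13,14,15}
step 10: eval (b < (2 + (lane // 2))) {0,1,2,3,4,5,6,7,8,9,10,11,12,13,14,15}
step 11: c <- c                       {2,3,4,5,6,7,8,9,10,11,12,13,14,15}
step 12: c <- d                       {2,3,4,5,6,7,8,9,10,11,12,13,14,15}
step 13: b <- (b + 1)                 {2,3,4,5,6,7,8,9,10,11,12,13,14,15}
step 14: eval (b < (2 + (lane // 2))) {2,3,4,5,6,7,8,9,10,11,12,13,14,15}
step 15: c <- c                       {4,5,6,7,8,9,10,11,12,13,14,15}
step 16: c <- d                       {4,5,6,7,8,9,10,11,12,13,14,15}
step 17: b <- (b + 1)                 {4,5,6,7,8,9,10,11,12,13,14,15}
step 18: eval (b < (2 + (lane // 2))) {4,5,6,7,8,9,10,11,12,13,14,15}
step 19: c <- c                       {6,7,8,9,10,11,12,13,14,15}
step 20: c <- d                       {6,7,8,9,10,11,12,13,14,15}
step 21: b <- (b + 1)                 {6,7,8,9,10,11,12,13,14,15}
step 22: eval (b < (2 + (lane // 2))) {6,7,8,9,10,11,12,13,14,15}
step 23: c <- c                       {8,9,10,11,12,13,14,15}
step 24: c <- d                       {8,9,10,11,12,13,14,15}
step 25: b <- (b + 1)                 {8,9,10,11,12,13,14,15}
step 26: eval (b < (2 + (lane // 2))) {8,9,10,11,12,13,14,15}
step 27: c <- c                       {10,11,12,13,14,15}
step 28: c <- d                       {10,11,12,13,14,15}
step 29: b <- (b + 1)                 {10,11,12,13,14,15}
step 30: eval (b < (2 + (lane // 2))) {10,11,12,13,14,15}
step 31: c <- c                       {12,13,14,15}
step 32: c <- d                       {12,13,14,15}
step 33: b <- (b + 1)                 {12,13,14,15}
step 34: eval (b < (2 + (lane // 2))) {12,13,14,15}
step 35: c <- c                       {14,15}
step 36: c <- d                       {14,15}
step 37: b <- (b + 1)                 {14,15}
step 38: eval (b < (2 + (lane // 2))) {14,15}
step 39: c <- 0                       {0,1,2,3,4,5,6,7,8,9,10,11,12,13,14,15}
step 40: eval (c < 5)                 {0,1,2,3,4,5,6,7,8,9,10,11,12,13,14,15}
step 41: d <- (c + 3)                 {0,1,2,3,4,5,6,7,8,9,10,11,12,13,14,15}
step 42: c <- (c + 2)                 {0,1,2,3,4,5,6,7,8,9,10,11,12,13,14,15}
step 43: eval (c < 5)                 {0,1,2,3,4,5,6,7,8,9,10,11,12,13,14,15}
step 44: d <- (c + 3)                 {0,1,2,3,4,5,6,7,8,9,10,11,12,13,14,15}
step 45: c <- (c + 2)                 {0,1,2,3,4,5,6,7,8,9,10,11,12,13,14,15}
step 46: eval (c < 5)                 {0,1,2,3,4,5,6,7,8,9,10,11,12,13,14,15}
step 47: d <- (c + 3)                 {0,1,2,3,4,5,6,7,8,9,10,11,12,13,14,15}
step 48: c <- (c + 2)                 {0,1,2,3,4,5,6,7,8,9,10,11,12,13,14,15}
step 49: eval (c < 5)                 {0,1,2,3,4,5,6,7,8,9,10,11,12,13,14,15}
step 50: c <- 1                       {0,1,2,3,4,5,6,7,8,9,10,11,12,13,14,15}
step 51: c <- ((11 * 1) % 5)          {0,1,2,3,4,5,6,7,8,9,10,11,12,13,14,15}
step 52: c <- ((c + 0) - (6 + 7))     {0,1,2,3,4,5,6,7,8,9,10,11,12,13,14,15}

Answer: 53 steps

c: -12,-12,-12,-12,-12,-12,-12,-12,-12,-12,-12,-12,-12,-12,-12,-12
d: 7,7,7,7,7,7,7,7,7,7,7,7,7,7,7,7
b: 2,2,3,3,4,4,5,5,6,6,7,7,8,8,9,9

steps = 53; useful = 624; efficiency = 624/848 = 39/53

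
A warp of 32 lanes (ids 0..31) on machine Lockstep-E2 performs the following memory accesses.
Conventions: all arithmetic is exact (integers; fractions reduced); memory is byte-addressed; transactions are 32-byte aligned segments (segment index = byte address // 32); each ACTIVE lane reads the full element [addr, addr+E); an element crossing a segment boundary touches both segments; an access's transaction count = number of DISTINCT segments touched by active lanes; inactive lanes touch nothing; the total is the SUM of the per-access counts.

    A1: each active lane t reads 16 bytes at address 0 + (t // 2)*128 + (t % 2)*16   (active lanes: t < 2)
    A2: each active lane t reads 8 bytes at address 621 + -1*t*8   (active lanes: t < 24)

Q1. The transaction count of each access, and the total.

A1: 1 transaction
A2: 7 transactions

Answer: 1,7; total 8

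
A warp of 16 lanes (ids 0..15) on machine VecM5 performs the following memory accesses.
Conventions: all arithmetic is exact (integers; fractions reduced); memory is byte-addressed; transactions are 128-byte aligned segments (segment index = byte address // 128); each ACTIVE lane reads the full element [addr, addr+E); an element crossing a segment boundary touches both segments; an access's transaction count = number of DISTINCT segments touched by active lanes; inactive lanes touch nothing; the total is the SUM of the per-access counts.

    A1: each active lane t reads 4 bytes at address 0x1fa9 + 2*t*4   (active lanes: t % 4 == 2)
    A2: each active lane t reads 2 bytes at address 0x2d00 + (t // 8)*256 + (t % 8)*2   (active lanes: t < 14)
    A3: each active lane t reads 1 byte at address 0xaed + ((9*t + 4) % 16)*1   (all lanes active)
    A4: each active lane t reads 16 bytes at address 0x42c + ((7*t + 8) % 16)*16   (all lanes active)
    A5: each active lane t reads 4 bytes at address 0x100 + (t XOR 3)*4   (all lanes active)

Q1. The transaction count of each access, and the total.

A1: 2 transactions
A2: 2 transactions
A3: 1 transaction
A4: 3 transactions
A5: 1 transaction

Answer: 2,2,1,3,1; total 9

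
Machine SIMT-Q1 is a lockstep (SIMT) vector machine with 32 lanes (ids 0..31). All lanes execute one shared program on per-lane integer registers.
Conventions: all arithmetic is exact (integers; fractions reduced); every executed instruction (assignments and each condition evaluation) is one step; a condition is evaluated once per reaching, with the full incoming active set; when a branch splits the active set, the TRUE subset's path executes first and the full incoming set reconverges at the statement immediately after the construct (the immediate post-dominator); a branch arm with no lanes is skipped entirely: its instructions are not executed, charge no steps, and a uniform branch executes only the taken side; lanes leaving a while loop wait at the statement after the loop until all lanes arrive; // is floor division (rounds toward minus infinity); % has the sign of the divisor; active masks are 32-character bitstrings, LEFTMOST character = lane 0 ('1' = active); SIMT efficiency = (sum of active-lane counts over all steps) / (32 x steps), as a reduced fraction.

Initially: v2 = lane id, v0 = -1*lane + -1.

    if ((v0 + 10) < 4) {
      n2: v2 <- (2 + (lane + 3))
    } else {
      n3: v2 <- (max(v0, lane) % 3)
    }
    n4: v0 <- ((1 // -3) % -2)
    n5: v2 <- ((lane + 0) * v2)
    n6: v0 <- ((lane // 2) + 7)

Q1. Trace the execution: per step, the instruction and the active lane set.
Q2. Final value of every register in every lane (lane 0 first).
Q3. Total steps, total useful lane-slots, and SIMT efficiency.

step 0: eval ((v0 + 10) < 4)         11111111111111111111111111111111
step 1: v2 <- (2 + (lane + 3))       00000011111111111111111111111111
step 2: v2 <- (max(v0, lane) % 3)    11111100000000000000000000000000
step 3: v0 <- ((1 // -3) % -2)       11111111111111111111111111111111
step 4: v2 <- ((lane + 0) * v2)      11111111111111111111111111111111
step 5: v0 <- ((lane // 2) + 7)      11111111111111111111111111111111

Answer: 6 steps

v2: 0,1,4,0,4,10,66,84,104,126,150,176,204,234,266,300,336,374,414,456,500,546,594,644,696,750,806,864,924,986,1050,1116
v0: 7,7,8,8,9,9,10,10,11,11,12,12,13,13,14,14,15,15,16,16,17,17,18,18,19,19,20,20,21,21,22,22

steps = 6; useful = 160; efficiency = 160/192 = 5/6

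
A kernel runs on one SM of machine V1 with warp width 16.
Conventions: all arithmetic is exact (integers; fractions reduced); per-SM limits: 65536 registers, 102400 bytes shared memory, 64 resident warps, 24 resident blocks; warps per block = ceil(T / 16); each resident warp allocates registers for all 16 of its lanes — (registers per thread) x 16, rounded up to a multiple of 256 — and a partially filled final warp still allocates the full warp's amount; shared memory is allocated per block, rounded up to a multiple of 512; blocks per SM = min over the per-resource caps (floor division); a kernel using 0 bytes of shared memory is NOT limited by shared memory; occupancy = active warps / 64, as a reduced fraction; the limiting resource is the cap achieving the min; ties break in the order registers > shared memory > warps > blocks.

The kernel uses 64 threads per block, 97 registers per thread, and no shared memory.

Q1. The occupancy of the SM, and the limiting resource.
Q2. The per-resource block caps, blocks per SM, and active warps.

Answer: occupancy 9/16, limited by registers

registers: 9 blocks
shared memory: no limit (kernel uses none)
warps: 16 blocks
blocks: 24 blocks

Answer: 9 blocks, 36 active warps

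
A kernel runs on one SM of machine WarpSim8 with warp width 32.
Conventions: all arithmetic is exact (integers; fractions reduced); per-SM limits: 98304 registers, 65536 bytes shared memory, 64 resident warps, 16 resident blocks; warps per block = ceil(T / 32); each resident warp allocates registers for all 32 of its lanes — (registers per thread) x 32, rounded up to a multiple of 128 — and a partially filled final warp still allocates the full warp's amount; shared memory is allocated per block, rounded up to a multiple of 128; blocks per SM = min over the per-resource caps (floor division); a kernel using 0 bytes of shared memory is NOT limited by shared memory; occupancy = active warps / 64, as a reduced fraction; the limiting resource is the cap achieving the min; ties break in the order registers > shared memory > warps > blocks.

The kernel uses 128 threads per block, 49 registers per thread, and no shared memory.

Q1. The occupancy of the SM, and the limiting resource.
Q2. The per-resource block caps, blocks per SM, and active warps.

Answer: occupancy 7/8, limited by registers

registers: 14 blocks
shared memory: no limit (kernel uses none)
warps: 16 blocks
blocks: 16 blocks

Answer: 14 blocks, 56 active warps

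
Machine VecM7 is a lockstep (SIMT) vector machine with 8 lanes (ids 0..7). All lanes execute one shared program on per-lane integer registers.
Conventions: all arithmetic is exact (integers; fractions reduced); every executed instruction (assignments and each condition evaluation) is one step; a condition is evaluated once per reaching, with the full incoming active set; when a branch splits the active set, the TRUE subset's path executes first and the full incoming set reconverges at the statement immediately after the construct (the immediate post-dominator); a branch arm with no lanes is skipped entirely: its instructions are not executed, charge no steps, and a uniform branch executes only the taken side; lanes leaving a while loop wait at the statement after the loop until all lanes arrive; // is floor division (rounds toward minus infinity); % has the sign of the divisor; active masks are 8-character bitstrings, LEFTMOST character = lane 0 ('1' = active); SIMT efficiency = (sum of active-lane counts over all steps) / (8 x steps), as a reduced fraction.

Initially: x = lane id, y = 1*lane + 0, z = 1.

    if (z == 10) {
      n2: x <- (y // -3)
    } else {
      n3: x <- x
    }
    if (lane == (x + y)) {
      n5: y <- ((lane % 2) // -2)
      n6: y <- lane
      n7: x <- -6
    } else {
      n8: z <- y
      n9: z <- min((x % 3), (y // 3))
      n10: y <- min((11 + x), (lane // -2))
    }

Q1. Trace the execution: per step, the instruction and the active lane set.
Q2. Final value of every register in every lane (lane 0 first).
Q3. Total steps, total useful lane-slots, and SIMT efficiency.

step 0: eval (z == 10)               11111111
step 1: x <- x                       11111111
step 2: eval (lane == (x + y))       11111111
step 3: y <- ((lane % 2) // -2)      10000000
step 4: y <- lane                    10000000
step 5: x <- -6                      10000000
step 6: z <- y                       01111111
step 7: z <- min((x % 3), (y // 3))  01111111
step 8: y <- min((11 + x), (lane // -2)) 01111111

Answer: 9 steps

x: -6,1,2,3,4,5,6,7
y: 0,-1,-1,-2,-2,-3,-3,-4
z: 1,0,0,0,1,1,0,1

steps = 9; useful = 48; efficiency = 48/72 = 2/3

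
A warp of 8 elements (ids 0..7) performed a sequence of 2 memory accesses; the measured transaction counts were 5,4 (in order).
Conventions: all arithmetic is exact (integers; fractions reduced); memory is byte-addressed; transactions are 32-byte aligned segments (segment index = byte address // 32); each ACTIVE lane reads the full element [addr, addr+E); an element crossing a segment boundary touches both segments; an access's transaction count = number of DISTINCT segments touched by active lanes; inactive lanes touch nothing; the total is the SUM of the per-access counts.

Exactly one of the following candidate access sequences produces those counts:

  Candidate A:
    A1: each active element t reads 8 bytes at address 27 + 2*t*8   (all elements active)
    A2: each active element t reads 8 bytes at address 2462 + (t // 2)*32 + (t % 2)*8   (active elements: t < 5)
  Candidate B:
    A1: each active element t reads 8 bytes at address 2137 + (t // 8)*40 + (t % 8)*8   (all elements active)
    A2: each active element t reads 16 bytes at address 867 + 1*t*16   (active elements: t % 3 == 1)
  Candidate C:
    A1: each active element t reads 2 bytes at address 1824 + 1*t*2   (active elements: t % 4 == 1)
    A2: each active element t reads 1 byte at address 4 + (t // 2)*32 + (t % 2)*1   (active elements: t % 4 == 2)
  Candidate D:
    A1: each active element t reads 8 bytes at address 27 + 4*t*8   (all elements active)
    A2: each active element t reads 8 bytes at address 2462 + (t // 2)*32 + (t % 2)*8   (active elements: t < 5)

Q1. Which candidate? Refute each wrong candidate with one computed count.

B: A1 gives 3 transactions, not 5
C: A1 gives 1 transaction, not 5
D: A1 gives 9 transactions, not 5
A: all counts match (5,4)

Answer: A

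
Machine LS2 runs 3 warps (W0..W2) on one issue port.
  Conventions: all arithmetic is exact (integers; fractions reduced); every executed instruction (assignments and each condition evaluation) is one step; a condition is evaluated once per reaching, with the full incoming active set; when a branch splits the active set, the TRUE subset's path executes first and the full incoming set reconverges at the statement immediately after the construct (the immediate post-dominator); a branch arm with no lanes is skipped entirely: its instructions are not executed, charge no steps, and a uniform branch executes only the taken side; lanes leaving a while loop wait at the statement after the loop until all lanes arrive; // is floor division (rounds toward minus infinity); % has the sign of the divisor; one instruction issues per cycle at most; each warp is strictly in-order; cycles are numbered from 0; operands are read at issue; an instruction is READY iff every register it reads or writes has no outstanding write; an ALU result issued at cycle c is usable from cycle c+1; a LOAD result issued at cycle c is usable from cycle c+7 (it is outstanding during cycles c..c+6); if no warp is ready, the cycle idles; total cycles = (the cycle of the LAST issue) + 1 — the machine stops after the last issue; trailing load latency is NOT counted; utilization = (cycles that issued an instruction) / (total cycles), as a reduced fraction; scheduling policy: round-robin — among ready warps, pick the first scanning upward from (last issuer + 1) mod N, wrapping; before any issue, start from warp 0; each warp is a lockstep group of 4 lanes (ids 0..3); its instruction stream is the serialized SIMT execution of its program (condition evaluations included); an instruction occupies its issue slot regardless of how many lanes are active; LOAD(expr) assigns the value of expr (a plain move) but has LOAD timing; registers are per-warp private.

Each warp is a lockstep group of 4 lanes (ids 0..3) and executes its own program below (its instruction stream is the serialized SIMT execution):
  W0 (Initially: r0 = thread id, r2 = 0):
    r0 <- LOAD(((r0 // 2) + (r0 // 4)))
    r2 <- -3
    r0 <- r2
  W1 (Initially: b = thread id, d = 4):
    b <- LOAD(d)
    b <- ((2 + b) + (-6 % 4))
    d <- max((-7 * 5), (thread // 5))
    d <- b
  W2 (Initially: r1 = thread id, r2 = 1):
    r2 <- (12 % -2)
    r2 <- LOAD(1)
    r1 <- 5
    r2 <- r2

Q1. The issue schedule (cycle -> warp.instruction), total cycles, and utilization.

cycle 0: W0.I0
cycle 1: W1.I0
cycle 2: W2.I0
cycle 3: W0.I1
cycle 4: W2.I1
cycle 5: W2.I2
cycle 6: idle
cycle 7: W0.I2
cycle 8: W1.I1
cycle 9: W1.I2
cycle 10: W1.I3
cycle 11: W2.I3

Answer: 12 cycles, utilization 11/12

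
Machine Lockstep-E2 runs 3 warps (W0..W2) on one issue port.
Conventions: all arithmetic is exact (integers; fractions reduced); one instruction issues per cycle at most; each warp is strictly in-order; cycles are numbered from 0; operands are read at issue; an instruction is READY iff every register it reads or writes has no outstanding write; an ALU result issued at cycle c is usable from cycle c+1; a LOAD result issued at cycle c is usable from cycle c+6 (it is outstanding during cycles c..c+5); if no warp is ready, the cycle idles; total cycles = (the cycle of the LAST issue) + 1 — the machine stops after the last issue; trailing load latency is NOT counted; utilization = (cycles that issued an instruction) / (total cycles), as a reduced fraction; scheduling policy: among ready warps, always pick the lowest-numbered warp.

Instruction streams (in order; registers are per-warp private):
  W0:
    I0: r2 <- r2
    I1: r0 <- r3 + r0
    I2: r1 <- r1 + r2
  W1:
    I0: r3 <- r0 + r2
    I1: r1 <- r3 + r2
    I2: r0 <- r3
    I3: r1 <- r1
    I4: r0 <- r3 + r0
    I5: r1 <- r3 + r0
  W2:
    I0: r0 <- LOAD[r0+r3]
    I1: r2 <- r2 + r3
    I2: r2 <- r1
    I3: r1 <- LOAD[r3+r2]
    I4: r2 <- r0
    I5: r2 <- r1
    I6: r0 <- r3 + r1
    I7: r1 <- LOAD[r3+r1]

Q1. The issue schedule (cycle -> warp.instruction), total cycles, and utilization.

cycle 0: W0.I0
cycle 1: W0.I1
cycle 2: W0.I2
cycle 3: W1.I0
cycle 4: W1.I1
cycle 5: W1.I2
cycle 6: W1.I3
cycle 7: W1.I4
cycle 8: W1.I5
cycle 9: W2.I0
cycle 10: W2.I1
cycle 11: W2.I2
cycle 12: W2.I3
cycle 13: idle
cycle 14: idle
cycle 15: W2.I4
cycle 16: idle
cycle 17: idle
cycle 18: W2.I5
cycle 19: W2.I6
cycle 20: W2.I7

Answer: 21 cycles, utilization 17/21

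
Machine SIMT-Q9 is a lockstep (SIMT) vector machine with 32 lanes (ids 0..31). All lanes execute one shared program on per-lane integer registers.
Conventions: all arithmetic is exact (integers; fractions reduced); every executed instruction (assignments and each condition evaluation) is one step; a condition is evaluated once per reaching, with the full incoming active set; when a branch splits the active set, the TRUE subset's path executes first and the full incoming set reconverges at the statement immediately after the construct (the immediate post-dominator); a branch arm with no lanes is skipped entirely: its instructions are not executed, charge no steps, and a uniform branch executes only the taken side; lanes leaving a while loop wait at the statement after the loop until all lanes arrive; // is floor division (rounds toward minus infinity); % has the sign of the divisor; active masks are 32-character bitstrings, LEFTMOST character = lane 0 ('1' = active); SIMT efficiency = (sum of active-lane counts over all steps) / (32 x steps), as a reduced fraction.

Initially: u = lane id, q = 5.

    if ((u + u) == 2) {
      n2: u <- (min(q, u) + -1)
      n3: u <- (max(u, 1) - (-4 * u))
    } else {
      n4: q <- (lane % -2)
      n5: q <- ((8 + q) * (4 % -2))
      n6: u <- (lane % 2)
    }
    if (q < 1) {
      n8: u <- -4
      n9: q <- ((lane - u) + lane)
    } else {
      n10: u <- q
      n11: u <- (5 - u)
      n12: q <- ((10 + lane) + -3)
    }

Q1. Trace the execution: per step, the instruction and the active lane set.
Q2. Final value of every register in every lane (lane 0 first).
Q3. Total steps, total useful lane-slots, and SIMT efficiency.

step 0: eval ((u + u) == 2)          11111111111111111111111111111111
step 1: u <- (min(q, u) + -1)        01000000000000000000000000000000
step 2: u <- (max(u, 1) - (-4 * u))  01000000000000000000000000000000
step 3: q <- (lane % -2)             10111111111111111111111111111111
step 4: q <- ((8 + q) * (4 % -2))    10111111111111111111111111111111
step 5: u <- (lane % 2)              10111111111111111111111111111111
step 6: eval (q < 1)                 11111111111111111111111111111111
step 7: u <- -4                      10111111111111111111111111111111
step 8: q <- ((lane - u) + lane)     10111111111111111111111111111111
step 9: u <- q                       01000000000000000000000000000000
step 10: u <- (5 - u)                 01000000000000000000000000000000
step 11: q <- ((10 + lane) + -3)      01000000000000000000000000000000

Answer: 12 steps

u: -4,0,-4,-4,-4,-4,-4,-4,-4,-4,-4,-4,-4,-4,-4,-4,-4,-4,-4,-4,-4,-4,-4,-4,-4,-4,-4,-4,-4,-4,-4,-4
q: 4,8,8,10,12,14,16,18,20,22,24,26,28,30,32,34,36,38,40,42,44,46,48,50,52,54,56,58,60,62,64,66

steps = 12; useful = 224; efficiency = 224/384 = 7/12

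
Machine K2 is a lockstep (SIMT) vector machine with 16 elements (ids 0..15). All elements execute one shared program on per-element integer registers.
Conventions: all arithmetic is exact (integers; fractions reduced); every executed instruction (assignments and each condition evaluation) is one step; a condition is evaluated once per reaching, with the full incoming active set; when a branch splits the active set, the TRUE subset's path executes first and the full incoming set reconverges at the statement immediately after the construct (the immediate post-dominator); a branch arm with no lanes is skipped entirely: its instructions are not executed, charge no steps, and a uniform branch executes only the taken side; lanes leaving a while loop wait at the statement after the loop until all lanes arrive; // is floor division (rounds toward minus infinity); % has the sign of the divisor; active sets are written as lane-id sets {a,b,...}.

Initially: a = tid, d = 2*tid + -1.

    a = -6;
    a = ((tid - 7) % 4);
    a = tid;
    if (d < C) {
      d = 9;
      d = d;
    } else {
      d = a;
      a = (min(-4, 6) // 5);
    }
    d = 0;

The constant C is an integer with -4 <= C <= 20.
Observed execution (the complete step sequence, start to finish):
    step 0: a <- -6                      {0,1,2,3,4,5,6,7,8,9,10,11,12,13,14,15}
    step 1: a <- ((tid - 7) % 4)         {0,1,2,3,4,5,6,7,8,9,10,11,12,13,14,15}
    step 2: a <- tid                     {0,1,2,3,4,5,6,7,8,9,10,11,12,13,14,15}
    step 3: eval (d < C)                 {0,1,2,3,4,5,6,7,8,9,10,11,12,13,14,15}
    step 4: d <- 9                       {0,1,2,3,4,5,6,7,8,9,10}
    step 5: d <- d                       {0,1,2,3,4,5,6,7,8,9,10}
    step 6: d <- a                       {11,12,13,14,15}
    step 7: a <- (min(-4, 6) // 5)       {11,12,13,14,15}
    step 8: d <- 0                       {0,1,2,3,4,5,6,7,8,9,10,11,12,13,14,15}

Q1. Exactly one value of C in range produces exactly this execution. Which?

Answer: C = 20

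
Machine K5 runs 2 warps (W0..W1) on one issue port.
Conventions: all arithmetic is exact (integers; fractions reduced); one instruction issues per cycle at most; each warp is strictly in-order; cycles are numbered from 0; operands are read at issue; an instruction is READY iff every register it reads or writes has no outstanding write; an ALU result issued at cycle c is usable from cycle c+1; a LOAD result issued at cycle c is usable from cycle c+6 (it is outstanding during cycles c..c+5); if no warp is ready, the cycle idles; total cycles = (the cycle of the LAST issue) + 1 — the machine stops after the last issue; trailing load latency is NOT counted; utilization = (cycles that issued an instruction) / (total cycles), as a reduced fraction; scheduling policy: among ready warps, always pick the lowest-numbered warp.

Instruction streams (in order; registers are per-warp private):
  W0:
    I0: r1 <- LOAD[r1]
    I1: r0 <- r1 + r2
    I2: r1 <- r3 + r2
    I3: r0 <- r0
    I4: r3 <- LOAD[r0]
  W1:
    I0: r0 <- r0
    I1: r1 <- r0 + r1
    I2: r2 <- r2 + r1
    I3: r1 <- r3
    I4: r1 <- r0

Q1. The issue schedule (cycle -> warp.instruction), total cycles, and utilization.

cycle 0: W0.I0
cycle 1: W1.I0
cycle 2: W1.I1
cycle 3: W1.I2
cycle 4: W1.I3
cycle 5: W1.I4
cycle 6: W0.I1
cycle 7: W0.I2
cycle 8: W0.I3
cycle 9: W0.I4

Answer: 10 cycles, utilization 1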